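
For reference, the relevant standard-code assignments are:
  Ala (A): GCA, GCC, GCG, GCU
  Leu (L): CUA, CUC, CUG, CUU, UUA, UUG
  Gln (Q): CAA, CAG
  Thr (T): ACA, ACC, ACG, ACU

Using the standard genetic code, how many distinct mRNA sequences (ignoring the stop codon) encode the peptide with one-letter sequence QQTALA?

1536

Gln: 2 codons.
Gln: 2 codons.
Thr: 4 codons.
Ala: 4 codons.
Leu: 6 codons.
Ala: 4 codons.
2 × 2 × 4 × 4 × 6 × 4 = 1536.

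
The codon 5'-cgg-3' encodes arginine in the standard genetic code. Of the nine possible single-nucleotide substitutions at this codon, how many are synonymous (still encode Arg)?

4

Position 1: AGG → 1 synonymous.
Position 2: none → 0 synonymous.
Position 3: CGU, CGC, CGA → 3 synonymous.
Total: 1 + 0 + 3 = 4.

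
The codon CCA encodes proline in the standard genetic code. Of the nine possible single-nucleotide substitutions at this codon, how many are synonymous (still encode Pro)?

Position 1: none → 0 synonymous.
Position 2: none → 0 synonymous.
Position 3: CCU, CCC, CCG → 3 synonymous.
Total: 0 + 0 + 3 = 3.

3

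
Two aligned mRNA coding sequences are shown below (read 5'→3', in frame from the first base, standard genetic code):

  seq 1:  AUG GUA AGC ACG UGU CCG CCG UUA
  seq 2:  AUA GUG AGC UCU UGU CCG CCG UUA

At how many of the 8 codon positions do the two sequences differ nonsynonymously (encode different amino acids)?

Codon 1: AUG Met / AUA Ile — nonsynonymous.
Codon 2: GUA Val / GUG Val — synonymous.
Codon 3: AGC Ser / AGC Ser — identical.
Codon 4: ACG Thr / UCU Ser — nonsynonymous.
Codon 5: UGU Cys / UGU Cys — identical.
Codon 6: CCG Pro / CCG Pro — identical.
Codon 7: CCG Pro / CCG Pro — identical.
Codon 8: UUA Leu / UUA Leu — identical.
Nonsynonymous differences: 2.

2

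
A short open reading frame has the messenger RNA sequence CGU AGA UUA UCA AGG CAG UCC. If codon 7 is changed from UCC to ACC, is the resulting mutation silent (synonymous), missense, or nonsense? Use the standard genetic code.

Position 19 falls in codon 7: UCC → Ser.
After the substitution the codon is ACC → Thr.
Ser ≠ Thr, so this is a missense mutation.

missense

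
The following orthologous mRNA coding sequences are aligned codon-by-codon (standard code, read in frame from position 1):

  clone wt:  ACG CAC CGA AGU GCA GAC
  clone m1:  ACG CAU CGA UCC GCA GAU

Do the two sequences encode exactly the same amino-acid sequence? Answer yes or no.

yes

Codon 1: ACG Thr / ACG Thr — identical.
Codon 2: CAC His / CAU His — synonymous.
Codon 3: CGA Arg / CGA Arg — identical.
Codon 4: AGU Ser / UCC Ser — synonymous.
Codon 5: GCA Ala / GCA Ala — identical.
Codon 6: GAC Asp / GAU Asp — synonymous.
Nonsynonymous differences: 0 → same protein.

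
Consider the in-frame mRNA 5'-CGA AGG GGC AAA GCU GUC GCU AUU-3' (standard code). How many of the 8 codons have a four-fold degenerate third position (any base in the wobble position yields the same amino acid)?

Codon 1 CGA (Arg): third position 4-fold.
Codon 2 AGG (Arg): third position 2-fold.
Codon 3 GGC (Gly): third position 4-fold.
Codon 4 AAA (Lys): third position 2-fold.
Codon 5 GCU (Ala): third position 4-fold.
Codon 6 GUC (Val): third position 4-fold.
Codon 7 GCU (Ala): third position 4-fold.
Codon 8 AUU (Ile): third position 3-fold.
Four-fold degenerate third positions: 5.

5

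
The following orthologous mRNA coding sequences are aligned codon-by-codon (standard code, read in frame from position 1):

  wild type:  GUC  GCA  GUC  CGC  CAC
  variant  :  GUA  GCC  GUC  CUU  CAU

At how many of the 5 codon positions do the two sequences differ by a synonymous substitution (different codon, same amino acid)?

3

Codon 1: GUC Val / GUA Val — synonymous.
Codon 2: GCA Ala / GCC Ala — synonymous.
Codon 3: GUC Val / GUC Val — identical.
Codon 4: CGC Arg / CUU Leu — nonsynonymous.
Codon 5: CAC His / CAU His — synonymous.
Synonymous differences: 3.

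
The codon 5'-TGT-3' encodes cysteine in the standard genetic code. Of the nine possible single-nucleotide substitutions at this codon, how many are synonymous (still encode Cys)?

1

Position 1: none → 0 synonymous.
Position 2: none → 0 synonymous.
Position 3: TGC → 1 synonymous.
Total: 0 + 0 + 1 = 1.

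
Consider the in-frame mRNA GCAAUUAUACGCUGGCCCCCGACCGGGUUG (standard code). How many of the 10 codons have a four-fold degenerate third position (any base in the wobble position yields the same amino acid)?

Codon 1 GCA (Ala): third position 4-fold.
Codon 2 AUU (Ile): third position 3-fold.
Codon 3 AUA (Ile): third position 3-fold.
Codon 4 CGC (Arg): third position 4-fold.
Codon 5 UGG (Trp): third position 1-fold.
Codon 6 CCC (Pro): third position 4-fold.
Codon 7 CCG (Pro): third position 4-fold.
Codon 8 ACC (Thr): third position 4-fold.
Codon 9 GGG (Gly): third position 4-fold.
Codon 10 UUG (Leu): third position 2-fold.
Four-fold degenerate third positions: 6.

6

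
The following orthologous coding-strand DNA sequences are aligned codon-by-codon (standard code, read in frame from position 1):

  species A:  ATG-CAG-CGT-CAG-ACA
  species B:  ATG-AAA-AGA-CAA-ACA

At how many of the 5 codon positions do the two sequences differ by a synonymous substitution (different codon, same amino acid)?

2

Codon 1: ATG Met / ATG Met — identical.
Codon 2: CAG Gln / AAA Lys — nonsynonymous.
Codon 3: CGT Arg / AGA Arg — synonymous.
Codon 4: CAG Gln / CAA Gln — synonymous.
Codon 5: ACA Thr / ACA Thr — identical.
Synonymous differences: 2.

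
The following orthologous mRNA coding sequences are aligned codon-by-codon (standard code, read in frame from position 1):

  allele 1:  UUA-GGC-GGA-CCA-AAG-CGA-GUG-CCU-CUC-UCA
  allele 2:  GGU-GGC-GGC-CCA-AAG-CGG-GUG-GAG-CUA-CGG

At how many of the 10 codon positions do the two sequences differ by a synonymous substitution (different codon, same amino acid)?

Codon 1: UUA Leu / GGU Gly — nonsynonymous.
Codon 2: GGC Gly / GGC Gly — identical.
Codon 3: GGA Gly / GGC Gly — synonymous.
Codon 4: CCA Pro / CCA Pro — identical.
Codon 5: AAG Lys / AAG Lys — identical.
Codon 6: CGA Arg / CGG Arg — synonymous.
Codon 7: GUG Val / GUG Val — identical.
Codon 8: CCU Pro / GAG Glu — nonsynonymous.
Codon 9: CUC Leu / CUA Leu — synonymous.
Codon 10: UCA Ser / CGG Arg — nonsynonymous.
Synonymous differences: 3.

3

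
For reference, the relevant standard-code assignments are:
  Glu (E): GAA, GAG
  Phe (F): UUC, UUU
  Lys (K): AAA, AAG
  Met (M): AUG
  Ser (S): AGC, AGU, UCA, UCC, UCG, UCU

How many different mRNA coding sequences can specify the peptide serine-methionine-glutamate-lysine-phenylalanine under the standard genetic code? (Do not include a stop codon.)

Ser: 6 codons.
Met: 1 codon.
Glu: 2 codons.
Lys: 2 codons.
Phe: 2 codons.
6 × 1 × 2 × 2 × 2 = 48.

48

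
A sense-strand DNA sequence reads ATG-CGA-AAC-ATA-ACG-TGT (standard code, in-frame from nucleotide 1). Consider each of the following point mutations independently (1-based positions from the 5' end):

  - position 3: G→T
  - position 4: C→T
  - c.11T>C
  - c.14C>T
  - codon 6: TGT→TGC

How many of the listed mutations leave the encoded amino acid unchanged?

1

Codon 1: ATG (Met) → ATT (Ile) — missense.
Codon 2: CGA (Arg) → TGA (Stop) — nonsense.
Codon 4: ATA (Ile) → ACA (Thr) — missense.
Codon 5: ACG (Thr) → ATG (Met) — missense.
Codon 6: TGT (Cys) → TGC (Cys) — synonymous.
Synonymous: 1 of 5.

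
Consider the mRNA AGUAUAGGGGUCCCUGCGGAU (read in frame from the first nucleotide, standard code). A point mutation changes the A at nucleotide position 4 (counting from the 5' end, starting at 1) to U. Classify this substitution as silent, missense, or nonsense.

Position 4 falls in codon 2: AUA → Ile.
After the substitution the codon is UUA → Leu.
Ile ≠ Leu, so this is a missense mutation.

missense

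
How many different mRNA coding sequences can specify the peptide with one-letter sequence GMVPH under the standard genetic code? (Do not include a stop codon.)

128

Gly: 4 codons.
Met: 1 codon.
Val: 4 codons.
Pro: 4 codons.
His: 2 codons.
4 × 1 × 4 × 4 × 2 = 128.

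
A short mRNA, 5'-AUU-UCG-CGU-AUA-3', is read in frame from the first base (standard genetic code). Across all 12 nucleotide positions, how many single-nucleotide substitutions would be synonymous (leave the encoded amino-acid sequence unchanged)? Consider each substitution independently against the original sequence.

Codon 1 (AUU, Ile): 2 synonymous substitutions.
Codon 2 (UCG, Ser): 3 synonymous substitutions.
Codon 3 (CGU, Arg): 3 synonymous substitutions.
Codon 4 (AUA, Ile): 2 synonymous substitutions.
Total: 2 + 3 + 3 + 2 = 10.

10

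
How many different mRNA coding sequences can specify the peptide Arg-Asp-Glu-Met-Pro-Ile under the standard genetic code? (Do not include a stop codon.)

Arg: 6 codons.
Asp: 2 codons.
Glu: 2 codons.
Met: 1 codon.
Pro: 4 codons.
Ile: 3 codons.
6 × 2 × 2 × 1 × 4 × 3 = 288.

288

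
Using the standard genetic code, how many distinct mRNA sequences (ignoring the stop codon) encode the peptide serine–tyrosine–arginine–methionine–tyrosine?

Ser: 6 codons.
Tyr: 2 codons.
Arg: 6 codons.
Met: 1 codon.
Tyr: 2 codons.
6 × 2 × 6 × 1 × 2 = 144.

144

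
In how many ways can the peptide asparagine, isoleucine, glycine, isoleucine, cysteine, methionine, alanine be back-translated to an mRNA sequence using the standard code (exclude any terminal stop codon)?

Asn: 2 codons.
Ile: 3 codons.
Gly: 4 codons.
Ile: 3 codons.
Cys: 2 codons.
Met: 1 codon.
Ala: 4 codons.
2 × 3 × 4 × 3 × 2 × 1 × 4 = 576.

576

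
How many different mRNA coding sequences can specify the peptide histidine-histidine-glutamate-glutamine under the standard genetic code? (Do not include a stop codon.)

16

His: 2 codons.
His: 2 codons.
Glu: 2 codons.
Gln: 2 codons.
2 × 2 × 2 × 2 = 16.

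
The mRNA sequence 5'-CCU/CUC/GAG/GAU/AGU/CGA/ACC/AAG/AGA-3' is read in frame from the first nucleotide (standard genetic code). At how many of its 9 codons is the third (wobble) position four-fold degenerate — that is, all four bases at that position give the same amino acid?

4

Codon 1 CCU (Pro): third position 4-fold.
Codon 2 CUC (Leu): third position 4-fold.
Codon 3 GAG (Glu): third position 2-fold.
Codon 4 GAU (Asp): third position 2-fold.
Codon 5 AGU (Ser): third position 2-fold.
Codon 6 CGA (Arg): third position 4-fold.
Codon 7 ACC (Thr): third position 4-fold.
Codon 8 AAG (Lys): third position 2-fold.
Codon 9 AGA (Arg): third position 2-fold.
Four-fold degenerate third positions: 4.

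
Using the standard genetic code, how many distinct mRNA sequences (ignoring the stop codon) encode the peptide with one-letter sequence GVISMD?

Gly: 4 codons.
Val: 4 codons.
Ile: 3 codons.
Ser: 6 codons.
Met: 1 codon.
Asp: 2 codons.
4 × 4 × 3 × 6 × 1 × 2 = 576.

576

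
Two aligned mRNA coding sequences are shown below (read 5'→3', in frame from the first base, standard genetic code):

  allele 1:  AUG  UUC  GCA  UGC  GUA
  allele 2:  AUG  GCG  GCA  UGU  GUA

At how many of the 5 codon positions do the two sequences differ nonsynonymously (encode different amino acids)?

Codon 1: AUG Met / AUG Met — identical.
Codon 2: UUC Phe / GCG Ala — nonsynonymous.
Codon 3: GCA Ala / GCA Ala — identical.
Codon 4: UGC Cys / UGU Cys — synonymous.
Codon 5: GUA Val / GUA Val — identical.
Nonsynonymous differences: 1.

1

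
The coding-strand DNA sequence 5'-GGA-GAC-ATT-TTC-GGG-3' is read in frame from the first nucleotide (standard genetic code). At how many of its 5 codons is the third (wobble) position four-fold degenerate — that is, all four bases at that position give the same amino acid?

2

Codon 1 GGA (Gly): third position 4-fold.
Codon 2 GAC (Asp): third position 2-fold.
Codon 3 ATT (Ile): third position 3-fold.
Codon 4 TTC (Phe): third position 2-fold.
Codon 5 GGG (Gly): third position 4-fold.
Four-fold degenerate third positions: 2.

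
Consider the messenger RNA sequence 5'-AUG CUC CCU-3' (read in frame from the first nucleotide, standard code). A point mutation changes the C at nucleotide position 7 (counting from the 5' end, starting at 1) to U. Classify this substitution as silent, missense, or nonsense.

Position 7 falls in codon 3: CCU → Pro.
After the substitution the codon is UCU → Ser.
Pro ≠ Ser, so this is a missense mutation.

missense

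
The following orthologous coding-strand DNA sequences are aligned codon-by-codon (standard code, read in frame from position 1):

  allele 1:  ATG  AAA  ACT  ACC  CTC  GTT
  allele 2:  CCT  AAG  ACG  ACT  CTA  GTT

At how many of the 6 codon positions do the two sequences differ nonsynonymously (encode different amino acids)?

Codon 1: ATG Met / CCT Pro — nonsynonymous.
Codon 2: AAA Lys / AAG Lys — synonymous.
Codon 3: ACT Thr / ACG Thr — synonymous.
Codon 4: ACC Thr / ACT Thr — synonymous.
Codon 5: CTC Leu / CTA Leu — synonymous.
Codon 6: GTT Val / GTT Val — identical.
Nonsynonymous differences: 1.

1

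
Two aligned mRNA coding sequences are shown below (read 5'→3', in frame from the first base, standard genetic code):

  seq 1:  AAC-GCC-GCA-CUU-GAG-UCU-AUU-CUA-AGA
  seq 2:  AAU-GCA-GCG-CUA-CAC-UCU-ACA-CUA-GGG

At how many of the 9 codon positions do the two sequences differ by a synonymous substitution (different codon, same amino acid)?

4

Codon 1: AAC Asn / AAU Asn — synonymous.
Codon 2: GCC Ala / GCA Ala — synonymous.
Codon 3: GCA Ala / GCG Ala — synonymous.
Codon 4: CUU Leu / CUA Leu — synonymous.
Codon 5: GAG Glu / CAC His — nonsynonymous.
Codon 6: UCU Ser / UCU Ser — identical.
Codon 7: AUU Ile / ACA Thr — nonsynonymous.
Codon 8: CUA Leu / CUA Leu — identical.
Codon 9: AGA Arg / GGG Gly — nonsynonymous.
Synonymous differences: 4.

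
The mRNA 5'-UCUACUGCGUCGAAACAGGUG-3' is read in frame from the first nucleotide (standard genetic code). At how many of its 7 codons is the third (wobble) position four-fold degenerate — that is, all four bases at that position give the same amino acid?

Codon 1 UCU (Ser): third position 4-fold.
Codon 2 ACU (Thr): third position 4-fold.
Codon 3 GCG (Ala): third position 4-fold.
Codon 4 UCG (Ser): third position 4-fold.
Codon 5 AAA (Lys): third position 2-fold.
Codon 6 CAG (Gln): third position 2-fold.
Codon 7 GUG (Val): third position 4-fold.
Four-fold degenerate third positions: 5.

5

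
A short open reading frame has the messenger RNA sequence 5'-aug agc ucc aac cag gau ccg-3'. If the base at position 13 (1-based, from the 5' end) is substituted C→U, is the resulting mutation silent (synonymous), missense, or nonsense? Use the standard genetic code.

nonsense

Position 13 falls in codon 5: CAG → Gln.
After the substitution the codon is UAG → Stop.
The new codon is a stop codon, so this is a nonsense mutation.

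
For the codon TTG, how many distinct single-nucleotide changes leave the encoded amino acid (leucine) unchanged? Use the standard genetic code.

Position 1: CTG → 1 synonymous.
Position 2: none → 0 synonymous.
Position 3: TTA → 1 synonymous.
Total: 1 + 0 + 1 = 2.

2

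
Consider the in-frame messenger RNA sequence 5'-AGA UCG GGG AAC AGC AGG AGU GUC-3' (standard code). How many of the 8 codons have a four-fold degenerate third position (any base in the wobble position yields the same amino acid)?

3

Codon 1 AGA (Arg): third position 2-fold.
Codon 2 UCG (Ser): third position 4-fold.
Codon 3 GGG (Gly): third position 4-fold.
Codon 4 AAC (Asn): third position 2-fold.
Codon 5 AGC (Ser): third position 2-fold.
Codon 6 AGG (Arg): third position 2-fold.
Codon 7 AGU (Ser): third position 2-fold.
Codon 8 GUC (Val): third position 4-fold.
Four-fold degenerate third positions: 3.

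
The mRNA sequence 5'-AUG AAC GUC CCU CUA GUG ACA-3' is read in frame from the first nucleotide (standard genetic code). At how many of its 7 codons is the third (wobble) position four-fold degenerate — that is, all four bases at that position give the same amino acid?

5

Codon 1 AUG (Met): third position 1-fold.
Codon 2 AAC (Asn): third position 2-fold.
Codon 3 GUC (Val): third position 4-fold.
Codon 4 CCU (Pro): third position 4-fold.
Codon 5 CUA (Leu): third position 4-fold.
Codon 6 GUG (Val): third position 4-fold.
Codon 7 ACA (Thr): third position 4-fold.
Four-fold degenerate third positions: 5.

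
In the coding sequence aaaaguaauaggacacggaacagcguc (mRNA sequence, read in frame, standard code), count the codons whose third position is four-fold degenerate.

Codon 1 AAA (Lys): third position 2-fold.
Codon 2 AGU (Ser): third position 2-fold.
Codon 3 AAU (Asn): third position 2-fold.
Codon 4 AGG (Arg): third position 2-fold.
Codon 5 ACA (Thr): third position 4-fold.
Codon 6 CGG (Arg): third position 4-fold.
Codon 7 AAC (Asn): third position 2-fold.
Codon 8 AGC (Ser): third position 2-fold.
Codon 9 GUC (Val): third position 4-fold.
Four-fold degenerate third positions: 3.

3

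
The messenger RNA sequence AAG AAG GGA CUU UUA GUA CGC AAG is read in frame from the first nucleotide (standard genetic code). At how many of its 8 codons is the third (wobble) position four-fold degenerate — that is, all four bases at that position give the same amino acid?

4

Codon 1 AAG (Lys): third position 2-fold.
Codon 2 AAG (Lys): third position 2-fold.
Codon 3 GGA (Gly): third position 4-fold.
Codon 4 CUU (Leu): third position 4-fold.
Codon 5 UUA (Leu): third position 2-fold.
Codon 6 GUA (Val): third position 4-fold.
Codon 7 CGC (Arg): third position 4-fold.
Codon 8 AAG (Lys): third position 2-fold.
Four-fold degenerate third positions: 4.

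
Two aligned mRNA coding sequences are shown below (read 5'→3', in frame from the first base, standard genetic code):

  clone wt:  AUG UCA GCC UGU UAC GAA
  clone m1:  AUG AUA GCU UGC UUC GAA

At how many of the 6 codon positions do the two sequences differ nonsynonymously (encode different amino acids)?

Codon 1: AUG Met / AUG Met — identical.
Codon 2: UCA Ser / AUA Ile — nonsynonymous.
Codon 3: GCC Ala / GCU Ala — synonymous.
Codon 4: UGU Cys / UGC Cys — synonymous.
Codon 5: UAC Tyr / UUC Phe — nonsynonymous.
Codon 6: GAA Glu / GAA Glu — identical.
Nonsynonymous differences: 2.

2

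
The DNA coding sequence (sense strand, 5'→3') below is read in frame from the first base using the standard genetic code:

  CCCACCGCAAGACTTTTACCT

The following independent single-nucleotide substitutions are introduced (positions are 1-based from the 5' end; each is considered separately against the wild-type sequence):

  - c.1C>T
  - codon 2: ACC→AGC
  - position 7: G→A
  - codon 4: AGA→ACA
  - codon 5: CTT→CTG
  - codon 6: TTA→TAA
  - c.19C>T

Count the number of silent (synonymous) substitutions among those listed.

1

Codon 1: CCC (Pro) → TCC (Ser) — missense.
Codon 2: ACC (Thr) → AGC (Ser) — missense.
Codon 3: GCA (Ala) → ACA (Thr) — missense.
Codon 4: AGA (Arg) → ACA (Thr) — missense.
Codon 5: CTT (Leu) → CTG (Leu) — synonymous.
Codon 6: TTA (Leu) → TAA (Stop) — nonsense.
Codon 7: CCT (Pro) → TCT (Ser) — missense.
Synonymous: 1 of 7.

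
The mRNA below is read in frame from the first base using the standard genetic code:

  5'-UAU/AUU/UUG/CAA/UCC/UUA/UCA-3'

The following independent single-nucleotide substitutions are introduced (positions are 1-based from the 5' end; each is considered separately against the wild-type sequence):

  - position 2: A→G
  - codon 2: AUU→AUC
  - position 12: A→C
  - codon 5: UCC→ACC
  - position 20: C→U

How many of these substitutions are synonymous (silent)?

Codon 1: UAU (Tyr) → UGU (Cys) — missense.
Codon 2: AUU (Ile) → AUC (Ile) — synonymous.
Codon 4: CAA (Gln) → CAC (His) — missense.
Codon 5: UCC (Ser) → ACC (Thr) — missense.
Codon 7: UCA (Ser) → UUA (Leu) — missense.
Synonymous: 1 of 5.

1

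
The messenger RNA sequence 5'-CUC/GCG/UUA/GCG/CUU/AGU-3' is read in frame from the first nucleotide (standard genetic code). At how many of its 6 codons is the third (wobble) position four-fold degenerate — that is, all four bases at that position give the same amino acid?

4

Codon 1 CUC (Leu): third position 4-fold.
Codon 2 GCG (Ala): third position 4-fold.
Codon 3 UUA (Leu): third position 2-fold.
Codon 4 GCG (Ala): third position 4-fold.
Codon 5 CUU (Leu): third position 4-fold.
Codon 6 AGU (Ser): third position 2-fold.
Four-fold degenerate third positions: 4.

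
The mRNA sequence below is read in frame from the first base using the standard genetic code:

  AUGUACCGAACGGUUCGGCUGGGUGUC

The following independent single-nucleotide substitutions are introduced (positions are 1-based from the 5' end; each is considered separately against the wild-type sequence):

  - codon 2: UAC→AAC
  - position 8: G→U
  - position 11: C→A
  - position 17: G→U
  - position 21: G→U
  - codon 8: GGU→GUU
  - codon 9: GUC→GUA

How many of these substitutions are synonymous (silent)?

Codon 2: UAC (Tyr) → AAC (Asn) — missense.
Codon 3: CGA (Arg) → CUA (Leu) — missense.
Codon 4: ACG (Thr) → AAG (Lys) — missense.
Codon 6: CGG (Arg) → CUG (Leu) — missense.
Codon 7: CUG (Leu) → CUU (Leu) — synonymous.
Codon 8: GGU (Gly) → GUU (Val) — missense.
Codon 9: GUC (Val) → GUA (Val) — synonymous.
Synonymous: 2 of 7.

2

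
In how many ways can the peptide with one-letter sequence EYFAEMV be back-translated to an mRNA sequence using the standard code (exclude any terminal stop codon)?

Glu: 2 codons.
Tyr: 2 codons.
Phe: 2 codons.
Ala: 4 codons.
Glu: 2 codons.
Met: 1 codon.
Val: 4 codons.
2 × 2 × 2 × 4 × 2 × 1 × 4 = 256.

256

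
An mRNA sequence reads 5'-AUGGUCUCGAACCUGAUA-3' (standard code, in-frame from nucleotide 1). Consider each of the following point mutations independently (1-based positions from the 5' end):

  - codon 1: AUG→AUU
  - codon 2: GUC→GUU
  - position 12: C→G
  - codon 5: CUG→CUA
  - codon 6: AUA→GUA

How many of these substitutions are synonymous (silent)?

Codon 1: AUG (Met) → AUU (Ile) — missense.
Codon 2: GUC (Val) → GUU (Val) — synonymous.
Codon 4: AAC (Asn) → AAG (Lys) — missense.
Codon 5: CUG (Leu) → CUA (Leu) — synonymous.
Codon 6: AUA (Ile) → GUA (Val) — missense.
Synonymous: 2 of 5.

2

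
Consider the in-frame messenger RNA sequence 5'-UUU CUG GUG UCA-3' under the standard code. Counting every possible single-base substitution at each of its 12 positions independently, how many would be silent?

11

Codon 1 (UUU, Phe): 1 synonymous substitution.
Codon 2 (CUG, Leu): 4 synonymous substitutions.
Codon 3 (GUG, Val): 3 synonymous substitutions.
Codon 4 (UCA, Ser): 3 synonymous substitutions.
Total: 1 + 4 + 3 + 3 = 11.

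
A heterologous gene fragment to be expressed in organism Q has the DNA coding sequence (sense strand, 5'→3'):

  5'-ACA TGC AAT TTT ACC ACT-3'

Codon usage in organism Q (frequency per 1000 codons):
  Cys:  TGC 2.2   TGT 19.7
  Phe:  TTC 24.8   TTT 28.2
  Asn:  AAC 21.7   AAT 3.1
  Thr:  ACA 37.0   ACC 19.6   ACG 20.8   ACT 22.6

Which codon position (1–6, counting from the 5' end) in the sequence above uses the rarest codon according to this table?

2

Codon 1 ACA (Thr): 37.0 per 1000.
Codon 2 TGC (Cys): 2.2 per 1000.
Codon 3 AAT (Asn): 3.1 per 1000.
Codon 4 TTT (Phe): 28.2 per 1000.
Codon 5 ACC (Thr): 19.6 per 1000.
Codon 6 ACT (Thr): 22.6 per 1000.
Lowest frequency is 2.2 at codon 2.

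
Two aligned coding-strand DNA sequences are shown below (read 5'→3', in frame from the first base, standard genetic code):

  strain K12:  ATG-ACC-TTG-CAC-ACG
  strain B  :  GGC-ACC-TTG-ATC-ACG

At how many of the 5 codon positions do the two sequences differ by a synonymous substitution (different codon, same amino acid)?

Codon 1: ATG Met / GGC Gly — nonsynonymous.
Codon 2: ACC Thr / ACC Thr — identical.
Codon 3: TTG Leu / TTG Leu — identical.
Codon 4: CAC His / ATC Ile — nonsynonymous.
Codon 5: ACG Thr / ACG Thr — identical.
Synonymous differences: 0.

0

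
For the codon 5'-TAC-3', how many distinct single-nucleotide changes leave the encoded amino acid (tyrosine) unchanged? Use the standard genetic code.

1

Position 1: none → 0 synonymous.
Position 2: none → 0 synonymous.
Position 3: TAT → 1 synonymous.
Total: 0 + 0 + 1 = 1.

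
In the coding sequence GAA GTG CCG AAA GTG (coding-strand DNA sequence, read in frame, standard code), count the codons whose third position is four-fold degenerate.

Codon 1 GAA (Glu): third position 2-fold.
Codon 2 GTG (Val): third position 4-fold.
Codon 3 CCG (Pro): third position 4-fold.
Codon 4 AAA (Lys): third position 2-fold.
Codon 5 GTG (Val): third position 4-fold.
Four-fold degenerate third positions: 3.

3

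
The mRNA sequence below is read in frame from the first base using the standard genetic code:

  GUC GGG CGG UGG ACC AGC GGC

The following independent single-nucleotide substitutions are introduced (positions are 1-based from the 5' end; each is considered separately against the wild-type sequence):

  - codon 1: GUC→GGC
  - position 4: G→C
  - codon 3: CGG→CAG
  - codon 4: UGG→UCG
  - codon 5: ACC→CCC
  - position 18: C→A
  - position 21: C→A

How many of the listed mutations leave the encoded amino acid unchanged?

Codon 1: GUC (Val) → GGC (Gly) — missense.
Codon 2: GGG (Gly) → CGG (Arg) — missense.
Codon 3: CGG (Arg) → CAG (Gln) — missense.
Codon 4: UGG (Trp) → UCG (Ser) — missense.
Codon 5: ACC (Thr) → CCC (Pro) — missense.
Codon 6: AGC (Ser) → AGA (Arg) — missense.
Codon 7: GGC (Gly) → GGA (Gly) — synonymous.
Synonymous: 1 of 7.

1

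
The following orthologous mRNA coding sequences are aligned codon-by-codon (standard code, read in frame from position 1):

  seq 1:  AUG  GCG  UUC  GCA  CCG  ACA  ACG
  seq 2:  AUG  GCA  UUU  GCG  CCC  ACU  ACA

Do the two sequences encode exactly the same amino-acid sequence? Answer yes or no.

Codon 1: AUG Met / AUG Met — identical.
Codon 2: GCG Ala / GCA Ala — synonymous.
Codon 3: UUC Phe / UUU Phe — synonymous.
Codon 4: GCA Ala / GCG Ala — synonymous.
Codon 5: CCG Pro / CCC Pro — synonymous.
Codon 6: ACA Thr / ACU Thr — synonymous.
Codon 7: ACG Thr / ACA Thr — synonymous.
Nonsynonymous differences: 0 → same protein.

yes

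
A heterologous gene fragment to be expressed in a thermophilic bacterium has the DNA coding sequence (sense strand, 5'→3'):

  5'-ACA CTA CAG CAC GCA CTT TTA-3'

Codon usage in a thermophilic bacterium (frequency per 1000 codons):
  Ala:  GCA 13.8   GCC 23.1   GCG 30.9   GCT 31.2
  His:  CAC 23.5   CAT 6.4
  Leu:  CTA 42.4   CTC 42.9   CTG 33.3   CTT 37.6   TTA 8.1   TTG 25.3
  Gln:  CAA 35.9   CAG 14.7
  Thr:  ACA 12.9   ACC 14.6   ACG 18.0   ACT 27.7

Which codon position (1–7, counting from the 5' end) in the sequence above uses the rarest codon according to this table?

Codon 1 ACA (Thr): 12.9 per 1000.
Codon 2 CTA (Leu): 42.4 per 1000.
Codon 3 CAG (Gln): 14.7 per 1000.
Codon 4 CAC (His): 23.5 per 1000.
Codon 5 GCA (Ala): 13.8 per 1000.
Codon 6 CTT (Leu): 37.6 per 1000.
Codon 7 TTA (Leu): 8.1 per 1000.
Lowest frequency is 8.1 at codon 7.

7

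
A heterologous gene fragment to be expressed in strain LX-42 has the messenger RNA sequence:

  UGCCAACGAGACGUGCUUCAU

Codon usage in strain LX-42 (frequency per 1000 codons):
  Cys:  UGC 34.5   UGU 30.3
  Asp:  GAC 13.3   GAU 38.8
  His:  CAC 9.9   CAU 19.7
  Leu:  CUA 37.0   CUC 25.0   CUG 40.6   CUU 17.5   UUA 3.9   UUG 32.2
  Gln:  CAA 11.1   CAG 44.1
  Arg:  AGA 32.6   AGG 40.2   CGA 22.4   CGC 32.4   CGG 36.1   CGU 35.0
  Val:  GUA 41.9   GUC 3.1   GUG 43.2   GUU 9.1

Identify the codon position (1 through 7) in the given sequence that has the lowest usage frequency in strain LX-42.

Codon 1 UGC (Cys): 34.5 per 1000.
Codon 2 CAA (Gln): 11.1 per 1000.
Codon 3 CGA (Arg): 22.4 per 1000.
Codon 4 GAC (Asp): 13.3 per 1000.
Codon 5 GUG (Val): 43.2 per 1000.
Codon 6 CUU (Leu): 17.5 per 1000.
Codon 7 CAU (His): 19.7 per 1000.
Lowest frequency is 11.1 at codon 2.

2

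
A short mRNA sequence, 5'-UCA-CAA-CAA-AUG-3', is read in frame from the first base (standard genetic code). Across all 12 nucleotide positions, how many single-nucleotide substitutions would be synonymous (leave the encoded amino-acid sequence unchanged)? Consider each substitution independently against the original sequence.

Codon 1 (UCA, Ser): 3 synonymous substitutions.
Codon 2 (CAA, Gln): 1 synonymous substitution.
Codon 3 (CAA, Gln): 1 synonymous substitution.
Codon 4 (AUG, Met): 0 synonymous substitutions.
Total: 3 + 1 + 1 + 0 = 5.

5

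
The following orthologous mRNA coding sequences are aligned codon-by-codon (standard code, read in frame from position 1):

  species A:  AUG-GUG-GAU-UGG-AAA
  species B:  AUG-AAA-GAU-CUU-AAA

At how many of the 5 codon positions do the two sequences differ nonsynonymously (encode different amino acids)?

Codon 1: AUG Met / AUG Met — identical.
Codon 2: GUG Val / AAA Lys — nonsynonymous.
Codon 3: GAU Asp / GAU Asp — identical.
Codon 4: UGG Trp / CUU Leu — nonsynonymous.
Codon 5: AAA Lys / AAA Lys — identical.
Nonsynonymous differences: 2.

2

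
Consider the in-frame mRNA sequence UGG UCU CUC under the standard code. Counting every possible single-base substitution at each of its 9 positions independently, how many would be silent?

6

Codon 1 (UGG, Trp): 0 synonymous substitutions.
Codon 2 (UCU, Ser): 3 synonymous substitutions.
Codon 3 (CUC, Leu): 3 synonymous substitutions.
Total: 0 + 3 + 3 = 6.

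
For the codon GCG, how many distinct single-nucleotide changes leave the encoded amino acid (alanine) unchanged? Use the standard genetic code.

3

Position 1: none → 0 synonymous.
Position 2: none → 0 synonymous.
Position 3: GCT, GCC, GCA → 3 synonymous.
Total: 0 + 0 + 3 = 3.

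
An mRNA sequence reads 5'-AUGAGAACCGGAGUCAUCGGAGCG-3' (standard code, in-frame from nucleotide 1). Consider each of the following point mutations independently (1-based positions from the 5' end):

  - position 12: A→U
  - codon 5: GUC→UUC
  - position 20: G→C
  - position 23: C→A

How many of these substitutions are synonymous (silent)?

Codon 4: GGA (Gly) → GGU (Gly) — synonymous.
Codon 5: GUC (Val) → UUC (Phe) — missense.
Codon 7: GGA (Gly) → GCA (Ala) — missense.
Codon 8: GCG (Ala) → GAG (Glu) — missense.
Synonymous: 1 of 4.

1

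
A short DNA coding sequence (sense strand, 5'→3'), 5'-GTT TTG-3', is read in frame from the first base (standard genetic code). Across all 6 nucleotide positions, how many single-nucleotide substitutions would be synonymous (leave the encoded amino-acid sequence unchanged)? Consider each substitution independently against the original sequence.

Codon 1 (GTT, Val): 3 synonymous substitutions.
Codon 2 (TTG, Leu): 2 synonymous substitutions.
Total: 3 + 2 = 5.

5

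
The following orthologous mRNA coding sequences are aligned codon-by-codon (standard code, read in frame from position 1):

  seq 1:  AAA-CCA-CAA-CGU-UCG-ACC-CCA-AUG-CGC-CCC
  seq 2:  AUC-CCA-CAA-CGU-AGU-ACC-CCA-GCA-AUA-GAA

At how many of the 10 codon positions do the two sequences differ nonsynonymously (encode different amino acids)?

4

Codon 1: AAA Lys / AUC Ile — nonsynonymous.
Codon 2: CCA Pro / CCA Pro — identical.
Codon 3: CAA Gln / CAA Gln — identical.
Codon 4: CGU Arg / CGU Arg — identical.
Codon 5: UCG Ser / AGU Ser — synonymous.
Codon 6: ACC Thr / ACC Thr — identical.
Codon 7: CCA Pro / CCA Pro — identical.
Codon 8: AUG Met / GCA Ala — nonsynonymous.
Codon 9: CGC Arg / AUA Ile — nonsynonymous.
Codon 10: CCC Pro / GAA Glu — nonsynonymous.
Nonsynonymous differences: 4.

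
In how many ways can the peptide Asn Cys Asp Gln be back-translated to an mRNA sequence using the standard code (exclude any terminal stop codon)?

Asn: 2 codons.
Cys: 2 codons.
Asp: 2 codons.
Gln: 2 codons.
2 × 2 × 2 × 2 = 16.

16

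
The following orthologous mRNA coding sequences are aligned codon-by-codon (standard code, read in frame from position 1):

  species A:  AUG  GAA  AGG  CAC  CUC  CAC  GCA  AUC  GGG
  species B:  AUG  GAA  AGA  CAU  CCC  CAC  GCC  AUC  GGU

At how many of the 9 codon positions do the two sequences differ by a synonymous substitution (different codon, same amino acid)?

4

Codon 1: AUG Met / AUG Met — identical.
Codon 2: GAA Glu / GAA Glu — identical.
Codon 3: AGG Arg / AGA Arg — synonymous.
Codon 4: CAC His / CAU His — synonymous.
Codon 5: CUC Leu / CCC Pro — nonsynonymous.
Codon 6: CAC His / CAC His — identical.
Codon 7: GCA Ala / GCC Ala — synonymous.
Codon 8: AUC Ile / AUC Ile — identical.
Codon 9: GGG Gly / GGU Gly — synonymous.
Synonymous differences: 4.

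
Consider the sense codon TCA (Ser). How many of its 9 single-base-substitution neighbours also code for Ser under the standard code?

Position 1: none → 0 synonymous.
Position 2: none → 0 synonymous.
Position 3: TCT, TCC, TCG → 3 synonymous.
Total: 0 + 0 + 3 = 3.

3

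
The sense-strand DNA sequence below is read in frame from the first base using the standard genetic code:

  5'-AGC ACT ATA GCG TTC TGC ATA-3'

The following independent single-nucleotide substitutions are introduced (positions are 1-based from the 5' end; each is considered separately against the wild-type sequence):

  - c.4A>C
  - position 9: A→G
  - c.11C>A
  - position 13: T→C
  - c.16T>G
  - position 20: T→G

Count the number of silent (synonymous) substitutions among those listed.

Codon 2: ACT (Thr) → CCT (Pro) — missense.
Codon 3: ATA (Ile) → ATG (Met) — missense.
Codon 4: GCG (Ala) → GAG (Glu) — missense.
Codon 5: TTC (Phe) → CTC (Leu) — missense.
Codon 6: TGC (Cys) → GGC (Gly) — missense.
Codon 7: ATA (Ile) → AGA (Arg) — missense.
Synonymous: 0 of 6.

0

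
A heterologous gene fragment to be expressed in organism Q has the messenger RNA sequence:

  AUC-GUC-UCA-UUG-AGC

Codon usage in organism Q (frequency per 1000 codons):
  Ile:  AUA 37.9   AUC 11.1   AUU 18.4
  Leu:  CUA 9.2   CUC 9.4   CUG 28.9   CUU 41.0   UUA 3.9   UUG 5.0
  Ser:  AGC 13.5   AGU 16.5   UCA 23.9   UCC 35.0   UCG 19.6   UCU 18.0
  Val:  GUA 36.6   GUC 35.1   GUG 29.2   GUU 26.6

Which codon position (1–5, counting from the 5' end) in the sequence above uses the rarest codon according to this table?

Codon 1 AUC (Ile): 11.1 per 1000.
Codon 2 GUC (Val): 35.1 per 1000.
Codon 3 UCA (Ser): 23.9 per 1000.
Codon 4 UUG (Leu): 5.0 per 1000.
Codon 5 AGC (Ser): 13.5 per 1000.
Lowest frequency is 5.0 at codon 4.

4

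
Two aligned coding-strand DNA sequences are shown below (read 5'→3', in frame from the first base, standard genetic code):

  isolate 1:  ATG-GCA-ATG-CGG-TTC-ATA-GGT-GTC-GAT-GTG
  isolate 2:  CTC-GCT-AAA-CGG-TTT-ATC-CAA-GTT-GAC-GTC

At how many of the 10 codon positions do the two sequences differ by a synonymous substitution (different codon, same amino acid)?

6

Codon 1: ATG Met / CTC Leu — nonsynonymous.
Codon 2: GCA Ala / GCT Ala — synonymous.
Codon 3: ATG Met / AAA Lys — nonsynonymous.
Codon 4: CGG Arg / CGG Arg — identical.
Codon 5: TTC Phe / TTT Phe — synonymous.
Codon 6: ATA Ile / ATC Ile — synonymous.
Codon 7: GGT Gly / CAA Gln — nonsynonymous.
Codon 8: GTC Val / GTT Val — synonymous.
Codon 9: GAT Asp / GAC Asp — synonymous.
Codon 10: GTG Val / GTC Val — synonymous.
Synonymous differences: 6.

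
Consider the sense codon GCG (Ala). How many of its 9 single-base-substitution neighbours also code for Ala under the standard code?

Position 1: none → 0 synonymous.
Position 2: none → 0 synonymous.
Position 3: GCU, GCC, GCA → 3 synonymous.
Total: 0 + 0 + 3 = 3.

3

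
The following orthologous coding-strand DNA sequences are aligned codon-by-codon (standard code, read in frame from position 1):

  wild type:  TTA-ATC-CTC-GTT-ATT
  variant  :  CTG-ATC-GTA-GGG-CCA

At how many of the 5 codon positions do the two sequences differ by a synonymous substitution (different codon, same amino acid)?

1

Codon 1: TTA Leu / CTG Leu — synonymous.
Codon 2: ATC Ile / ATC Ile — identical.
Codon 3: CTC Leu / GTA Val — nonsynonymous.
Codon 4: GTT Val / GGG Gly — nonsynonymous.
Codon 5: ATT Ile / CCA Pro — nonsynonymous.
Synonymous differences: 1.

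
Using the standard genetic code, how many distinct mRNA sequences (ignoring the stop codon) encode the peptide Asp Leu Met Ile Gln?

72

Asp: 2 codons.
Leu: 6 codons.
Met: 1 codon.
Ile: 3 codons.
Gln: 2 codons.
2 × 6 × 1 × 3 × 2 = 72.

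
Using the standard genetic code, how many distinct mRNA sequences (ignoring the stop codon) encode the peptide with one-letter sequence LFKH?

Leu: 6 codons.
Phe: 2 codons.
Lys: 2 codons.
His: 2 codons.
6 × 2 × 2 × 2 = 48.

48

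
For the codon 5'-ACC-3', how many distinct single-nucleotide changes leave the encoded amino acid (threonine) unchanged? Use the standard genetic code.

3

Position 1: none → 0 synonymous.
Position 2: none → 0 synonymous.
Position 3: ACU, ACA, ACG → 3 synonymous.
Total: 0 + 0 + 3 = 3.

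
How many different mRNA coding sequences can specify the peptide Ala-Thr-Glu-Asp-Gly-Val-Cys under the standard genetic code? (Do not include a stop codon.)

Ala: 4 codons.
Thr: 4 codons.
Glu: 2 codons.
Asp: 2 codons.
Gly: 4 codons.
Val: 4 codons.
Cys: 2 codons.
4 × 4 × 2 × 2 × 4 × 4 × 2 = 2048.

2048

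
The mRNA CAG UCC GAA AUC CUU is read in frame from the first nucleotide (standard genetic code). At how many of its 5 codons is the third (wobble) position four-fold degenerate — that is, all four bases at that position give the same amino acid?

2

Codon 1 CAG (Gln): third position 2-fold.
Codon 2 UCC (Ser): third position 4-fold.
Codon 3 GAA (Glu): third position 2-fold.
Codon 4 AUC (Ile): third position 3-fold.
Codon 5 CUU (Leu): third position 4-fold.
Four-fold degenerate third positions: 2.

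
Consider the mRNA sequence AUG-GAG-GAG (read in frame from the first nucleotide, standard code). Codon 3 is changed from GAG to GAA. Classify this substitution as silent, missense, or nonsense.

Position 9 falls in codon 3: GAG → Glu.
After the substitution the codon is GAA → Glu.
Both encode Glu, so the change is synonymous.

silent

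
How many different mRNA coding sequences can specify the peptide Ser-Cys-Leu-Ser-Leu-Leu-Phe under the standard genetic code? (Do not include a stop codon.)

31104

Ser: 6 codons.
Cys: 2 codons.
Leu: 6 codons.
Ser: 6 codons.
Leu: 6 codons.
Leu: 6 codons.
Phe: 2 codons.
6 × 2 × 6 × 6 × 6 × 6 × 2 = 31104.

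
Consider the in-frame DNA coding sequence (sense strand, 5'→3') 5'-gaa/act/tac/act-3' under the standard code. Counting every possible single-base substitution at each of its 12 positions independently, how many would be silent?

8

Codon 1 (GAA, Glu): 1 synonymous substitution.
Codon 2 (ACT, Thr): 3 synonymous substitutions.
Codon 3 (TAC, Tyr): 1 synonymous substitution.
Codon 4 (ACT, Thr): 3 synonymous substitutions.
Total: 1 + 3 + 1 + 3 = 8.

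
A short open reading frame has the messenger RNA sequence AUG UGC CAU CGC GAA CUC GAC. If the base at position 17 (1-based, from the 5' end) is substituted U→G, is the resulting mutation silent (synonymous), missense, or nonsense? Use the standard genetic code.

missense

Position 17 falls in codon 6: CUC → Leu.
After the substitution the codon is CGC → Arg.
Leu ≠ Arg, so this is a missense mutation.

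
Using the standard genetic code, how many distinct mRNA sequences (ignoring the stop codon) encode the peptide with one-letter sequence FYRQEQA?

768

Phe: 2 codons.
Tyr: 2 codons.
Arg: 6 codons.
Gln: 2 codons.
Glu: 2 codons.
Gln: 2 codons.
Ala: 4 codons.
2 × 2 × 6 × 2 × 2 × 2 × 4 = 768.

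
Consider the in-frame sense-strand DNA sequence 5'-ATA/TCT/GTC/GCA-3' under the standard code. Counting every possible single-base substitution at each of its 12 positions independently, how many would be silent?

11

Codon 1 (ATA, Ile): 2 synonymous substitutions.
Codon 2 (TCT, Ser): 3 synonymous substitutions.
Codon 3 (GTC, Val): 3 synonymous substitutions.
Codon 4 (GCA, Ala): 3 synonymous substitutions.
Total: 2 + 3 + 3 + 3 = 11.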